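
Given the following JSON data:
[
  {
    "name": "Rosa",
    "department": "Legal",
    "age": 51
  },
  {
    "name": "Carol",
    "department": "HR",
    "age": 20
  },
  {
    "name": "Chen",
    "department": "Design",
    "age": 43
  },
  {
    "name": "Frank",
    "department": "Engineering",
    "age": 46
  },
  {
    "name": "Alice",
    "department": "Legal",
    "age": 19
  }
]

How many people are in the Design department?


Scanning records for department = Design
  Record 2: Chen
Count: 1

ANSWER: 1


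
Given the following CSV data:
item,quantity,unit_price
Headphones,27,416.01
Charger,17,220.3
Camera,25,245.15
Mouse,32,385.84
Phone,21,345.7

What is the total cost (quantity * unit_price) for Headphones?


Row: Headphones
quantity = 27
unit_price = 416.01
total = 27 * 416.01 = 11232.27

ANSWER: 11232.27


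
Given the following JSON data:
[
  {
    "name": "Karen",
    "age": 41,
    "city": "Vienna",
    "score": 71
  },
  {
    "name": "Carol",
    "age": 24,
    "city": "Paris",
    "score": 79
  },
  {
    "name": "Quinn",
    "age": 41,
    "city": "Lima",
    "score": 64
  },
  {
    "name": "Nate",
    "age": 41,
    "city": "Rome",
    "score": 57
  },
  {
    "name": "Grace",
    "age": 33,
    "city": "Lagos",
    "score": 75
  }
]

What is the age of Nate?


Looking up record where name = Nate
Record index: 3
Field 'age' = 41

ANSWER: 41


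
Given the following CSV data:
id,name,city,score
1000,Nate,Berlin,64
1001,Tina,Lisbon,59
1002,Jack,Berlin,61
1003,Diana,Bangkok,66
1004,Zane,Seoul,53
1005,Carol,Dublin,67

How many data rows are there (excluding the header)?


Counting rows (excluding header):
Header: id,name,city,score
Data rows: 6

ANSWER: 6


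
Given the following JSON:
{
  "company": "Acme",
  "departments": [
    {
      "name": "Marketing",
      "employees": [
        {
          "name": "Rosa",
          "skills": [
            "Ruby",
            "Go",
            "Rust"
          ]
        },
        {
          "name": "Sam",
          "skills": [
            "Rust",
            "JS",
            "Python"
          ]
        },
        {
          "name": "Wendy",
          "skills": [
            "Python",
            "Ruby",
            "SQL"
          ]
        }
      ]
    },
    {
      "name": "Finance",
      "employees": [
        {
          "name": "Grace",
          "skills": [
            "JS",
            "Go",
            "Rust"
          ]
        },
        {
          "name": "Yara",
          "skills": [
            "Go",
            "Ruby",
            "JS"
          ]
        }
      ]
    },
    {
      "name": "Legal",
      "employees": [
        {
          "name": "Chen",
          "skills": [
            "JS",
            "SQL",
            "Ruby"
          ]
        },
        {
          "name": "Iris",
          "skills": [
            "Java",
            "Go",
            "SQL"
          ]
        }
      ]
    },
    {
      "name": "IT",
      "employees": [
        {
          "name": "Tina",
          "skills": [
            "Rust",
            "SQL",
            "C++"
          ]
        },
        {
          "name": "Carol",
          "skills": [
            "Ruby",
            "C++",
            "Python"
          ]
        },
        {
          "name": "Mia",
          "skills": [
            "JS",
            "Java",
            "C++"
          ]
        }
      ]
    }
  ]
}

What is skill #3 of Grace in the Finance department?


Path: departments[1].employees[0].skills[2]
Value: Rust

ANSWER: Rust


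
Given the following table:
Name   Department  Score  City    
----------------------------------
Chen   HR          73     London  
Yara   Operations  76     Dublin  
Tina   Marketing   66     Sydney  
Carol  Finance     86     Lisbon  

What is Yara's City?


Row 2: Yara
City = Dublin

ANSWER: Dublin


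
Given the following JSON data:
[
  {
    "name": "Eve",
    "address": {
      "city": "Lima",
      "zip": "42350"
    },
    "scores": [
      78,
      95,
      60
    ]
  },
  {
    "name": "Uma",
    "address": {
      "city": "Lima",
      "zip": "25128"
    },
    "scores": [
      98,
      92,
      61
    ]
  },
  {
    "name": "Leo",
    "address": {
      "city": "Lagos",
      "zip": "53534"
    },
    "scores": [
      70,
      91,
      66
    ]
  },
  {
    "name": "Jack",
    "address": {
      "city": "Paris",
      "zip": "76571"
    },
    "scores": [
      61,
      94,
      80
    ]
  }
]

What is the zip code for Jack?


Path: records[3].address.zip
Value: 76571

ANSWER: 76571


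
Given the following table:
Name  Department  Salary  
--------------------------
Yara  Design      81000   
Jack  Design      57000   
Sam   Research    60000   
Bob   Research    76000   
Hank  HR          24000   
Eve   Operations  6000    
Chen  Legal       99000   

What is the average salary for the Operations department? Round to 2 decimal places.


Operations department members:
  Eve: 6000
Sum = 6000
Count = 1
Average = 6000 / 1 = 6000.00

ANSWER: 6000.00


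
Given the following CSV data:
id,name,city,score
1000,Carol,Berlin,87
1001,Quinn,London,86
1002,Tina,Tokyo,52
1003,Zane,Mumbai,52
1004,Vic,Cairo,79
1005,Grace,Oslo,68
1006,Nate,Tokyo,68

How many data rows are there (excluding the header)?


Counting rows (excluding header):
Header: id,name,city,score
Data rows: 7

ANSWER: 7


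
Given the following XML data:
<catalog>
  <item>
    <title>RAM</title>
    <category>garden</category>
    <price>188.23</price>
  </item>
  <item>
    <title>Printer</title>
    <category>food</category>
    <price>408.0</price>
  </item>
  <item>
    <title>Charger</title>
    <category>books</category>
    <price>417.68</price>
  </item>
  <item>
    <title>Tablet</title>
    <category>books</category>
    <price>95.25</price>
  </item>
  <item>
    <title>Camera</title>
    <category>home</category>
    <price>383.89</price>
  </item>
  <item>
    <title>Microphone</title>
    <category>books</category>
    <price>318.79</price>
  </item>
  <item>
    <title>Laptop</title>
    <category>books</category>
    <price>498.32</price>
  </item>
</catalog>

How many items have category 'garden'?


Scanning <item> elements for <category>garden</category>:
  Item 1: RAM -> MATCH
Count: 1

ANSWER: 1


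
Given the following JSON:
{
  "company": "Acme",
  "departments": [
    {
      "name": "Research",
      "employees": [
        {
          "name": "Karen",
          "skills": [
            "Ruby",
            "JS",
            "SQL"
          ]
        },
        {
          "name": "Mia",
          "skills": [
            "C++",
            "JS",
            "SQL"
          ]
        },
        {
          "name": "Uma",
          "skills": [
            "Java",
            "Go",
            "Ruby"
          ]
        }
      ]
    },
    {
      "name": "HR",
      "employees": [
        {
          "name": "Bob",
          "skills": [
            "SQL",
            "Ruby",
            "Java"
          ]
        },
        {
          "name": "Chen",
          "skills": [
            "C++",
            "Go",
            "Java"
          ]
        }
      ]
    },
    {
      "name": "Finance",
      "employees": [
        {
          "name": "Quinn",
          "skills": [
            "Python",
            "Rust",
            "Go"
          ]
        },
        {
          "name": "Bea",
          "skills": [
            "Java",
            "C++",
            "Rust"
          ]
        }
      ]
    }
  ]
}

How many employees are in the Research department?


Path: departments[0].employees
Count: 3

ANSWER: 3


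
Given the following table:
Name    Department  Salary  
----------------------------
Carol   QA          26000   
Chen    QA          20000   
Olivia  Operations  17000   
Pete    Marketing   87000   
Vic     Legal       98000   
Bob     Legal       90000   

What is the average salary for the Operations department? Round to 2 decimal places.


Operations department members:
  Olivia: 17000
Sum = 17000
Count = 1
Average = 17000 / 1 = 17000.00

ANSWER: 17000.00


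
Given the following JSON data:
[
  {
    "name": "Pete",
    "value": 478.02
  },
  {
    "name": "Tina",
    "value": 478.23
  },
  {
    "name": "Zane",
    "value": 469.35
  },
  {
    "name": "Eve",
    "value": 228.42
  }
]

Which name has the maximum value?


Comparing values:
  Pete: 478.02
  Tina: 478.23
  Zane: 469.35
  Eve: 228.42
Maximum: Tina (478.23)

ANSWER: Tina


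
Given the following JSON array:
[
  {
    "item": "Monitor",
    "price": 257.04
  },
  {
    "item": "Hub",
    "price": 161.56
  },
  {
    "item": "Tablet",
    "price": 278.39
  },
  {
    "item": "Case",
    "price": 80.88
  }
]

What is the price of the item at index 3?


Array index 3 -> Case
price = 80.88

ANSWER: 80.88


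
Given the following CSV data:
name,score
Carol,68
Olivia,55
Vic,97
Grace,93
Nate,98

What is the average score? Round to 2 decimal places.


Scores: 68, 55, 97, 93, 98
Sum = 411
Count = 5
Average = 411 / 5 = 82.20

ANSWER: 82.20


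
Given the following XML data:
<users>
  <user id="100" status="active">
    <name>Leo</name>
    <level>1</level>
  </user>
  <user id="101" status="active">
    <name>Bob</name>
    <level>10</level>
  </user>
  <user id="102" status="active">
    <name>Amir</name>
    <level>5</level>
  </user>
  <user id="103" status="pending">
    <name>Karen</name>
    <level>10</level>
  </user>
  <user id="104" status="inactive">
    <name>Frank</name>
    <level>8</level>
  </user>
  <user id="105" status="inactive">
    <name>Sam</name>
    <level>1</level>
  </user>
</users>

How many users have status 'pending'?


Counting users with status='pending':
  Karen (id=103) -> MATCH
Count: 1

ANSWER: 1


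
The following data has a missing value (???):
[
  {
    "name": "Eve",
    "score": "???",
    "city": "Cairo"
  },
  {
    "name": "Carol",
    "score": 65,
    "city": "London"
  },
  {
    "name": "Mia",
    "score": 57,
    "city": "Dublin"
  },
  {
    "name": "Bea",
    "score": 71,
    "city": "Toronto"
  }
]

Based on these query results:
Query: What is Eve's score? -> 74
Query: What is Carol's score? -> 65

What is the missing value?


The missing value is Eve's score
From query: Eve's score = 74

ANSWER: 74


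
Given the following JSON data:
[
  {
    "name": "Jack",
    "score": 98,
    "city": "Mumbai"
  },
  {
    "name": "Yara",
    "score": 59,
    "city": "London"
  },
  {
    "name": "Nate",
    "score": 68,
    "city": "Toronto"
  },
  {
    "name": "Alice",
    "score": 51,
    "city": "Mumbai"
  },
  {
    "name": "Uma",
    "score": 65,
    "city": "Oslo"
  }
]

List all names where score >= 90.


Filtering records where score >= 90:
  Jack (score=98) -> YES
  Yara (score=59) -> no
  Nate (score=68) -> no
  Alice (score=51) -> no
  Uma (score=65) -> no


ANSWER: Jack


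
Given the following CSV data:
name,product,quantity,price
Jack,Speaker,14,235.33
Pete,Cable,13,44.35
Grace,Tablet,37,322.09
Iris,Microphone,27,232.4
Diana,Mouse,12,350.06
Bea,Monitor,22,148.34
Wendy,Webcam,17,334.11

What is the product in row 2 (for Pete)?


Row 2: Pete
Column 'product' = Cable

ANSWER: Cable


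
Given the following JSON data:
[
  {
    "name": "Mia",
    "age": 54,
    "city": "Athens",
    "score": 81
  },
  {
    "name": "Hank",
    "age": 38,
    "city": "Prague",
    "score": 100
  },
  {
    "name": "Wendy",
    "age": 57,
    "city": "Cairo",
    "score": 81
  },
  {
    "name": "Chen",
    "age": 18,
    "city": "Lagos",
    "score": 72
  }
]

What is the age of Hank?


Looking up record where name = Hank
Record index: 1
Field 'age' = 38

ANSWER: 38


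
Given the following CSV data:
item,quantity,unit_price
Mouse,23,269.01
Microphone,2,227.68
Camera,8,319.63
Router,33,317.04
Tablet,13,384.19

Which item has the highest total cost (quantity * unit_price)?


Computing row totals:
  Mouse: 6187.23
  Microphone: 455.36
  Camera: 2557.04
  Router: 10462.32
  Tablet: 4994.47
Maximum: Router (10462.32)

ANSWER: Router


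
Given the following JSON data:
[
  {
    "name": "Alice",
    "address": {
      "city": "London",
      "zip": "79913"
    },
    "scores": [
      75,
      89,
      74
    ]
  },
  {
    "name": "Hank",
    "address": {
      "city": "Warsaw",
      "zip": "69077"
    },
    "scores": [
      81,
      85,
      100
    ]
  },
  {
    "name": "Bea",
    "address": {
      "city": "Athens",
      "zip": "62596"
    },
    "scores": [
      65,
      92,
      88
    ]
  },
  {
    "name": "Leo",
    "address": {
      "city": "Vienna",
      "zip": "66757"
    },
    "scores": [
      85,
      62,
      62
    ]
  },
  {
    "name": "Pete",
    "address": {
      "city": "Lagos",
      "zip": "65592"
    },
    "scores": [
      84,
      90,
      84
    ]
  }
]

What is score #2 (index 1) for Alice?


Path: records[0].scores[1]
Value: 89

ANSWER: 89


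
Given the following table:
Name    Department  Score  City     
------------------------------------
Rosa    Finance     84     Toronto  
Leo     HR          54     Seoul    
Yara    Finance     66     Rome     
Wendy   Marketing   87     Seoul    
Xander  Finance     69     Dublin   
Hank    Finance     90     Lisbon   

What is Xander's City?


Row 5: Xander
City = Dublin

ANSWER: Dublin


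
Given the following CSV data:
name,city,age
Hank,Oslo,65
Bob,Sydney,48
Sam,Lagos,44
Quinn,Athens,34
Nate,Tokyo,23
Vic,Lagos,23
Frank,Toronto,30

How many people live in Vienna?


Scanning city column for 'Vienna':
Total matches: 0

ANSWER: 0


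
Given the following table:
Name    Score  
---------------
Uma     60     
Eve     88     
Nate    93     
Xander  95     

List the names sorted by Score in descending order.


Sorting by Score (descending):
  Xander: 95
  Nate: 93
  Eve: 88
  Uma: 60


ANSWER: Xander, Nate, Eve, Uma


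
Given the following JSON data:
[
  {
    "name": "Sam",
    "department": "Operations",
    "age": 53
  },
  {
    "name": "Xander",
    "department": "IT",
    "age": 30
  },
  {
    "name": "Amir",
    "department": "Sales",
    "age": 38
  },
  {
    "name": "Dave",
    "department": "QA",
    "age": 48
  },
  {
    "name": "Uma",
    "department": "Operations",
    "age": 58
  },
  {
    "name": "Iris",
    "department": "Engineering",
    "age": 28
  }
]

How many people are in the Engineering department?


Scanning records for department = Engineering
  Record 5: Iris
Count: 1

ANSWER: 1


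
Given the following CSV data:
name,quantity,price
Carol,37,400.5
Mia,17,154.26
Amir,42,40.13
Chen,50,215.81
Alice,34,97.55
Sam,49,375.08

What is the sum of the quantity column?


Values in 'quantity' column:
  Row 1: 37
  Row 2: 17
  Row 3: 42
  Row 4: 50
  Row 5: 34
  Row 6: 49
Sum = 37 + 17 + 42 + 50 + 34 + 49 = 229

ANSWER: 229


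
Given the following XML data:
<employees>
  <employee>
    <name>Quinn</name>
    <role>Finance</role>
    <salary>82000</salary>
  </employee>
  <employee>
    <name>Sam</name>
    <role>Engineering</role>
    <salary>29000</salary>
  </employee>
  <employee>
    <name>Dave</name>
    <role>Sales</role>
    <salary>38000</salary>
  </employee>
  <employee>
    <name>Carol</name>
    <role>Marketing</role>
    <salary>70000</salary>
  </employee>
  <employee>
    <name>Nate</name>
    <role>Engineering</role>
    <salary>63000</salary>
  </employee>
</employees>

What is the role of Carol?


Searching for <employee> with <name>Carol</name>
Found at position 4
<role>Marketing</role>

ANSWER: Marketing


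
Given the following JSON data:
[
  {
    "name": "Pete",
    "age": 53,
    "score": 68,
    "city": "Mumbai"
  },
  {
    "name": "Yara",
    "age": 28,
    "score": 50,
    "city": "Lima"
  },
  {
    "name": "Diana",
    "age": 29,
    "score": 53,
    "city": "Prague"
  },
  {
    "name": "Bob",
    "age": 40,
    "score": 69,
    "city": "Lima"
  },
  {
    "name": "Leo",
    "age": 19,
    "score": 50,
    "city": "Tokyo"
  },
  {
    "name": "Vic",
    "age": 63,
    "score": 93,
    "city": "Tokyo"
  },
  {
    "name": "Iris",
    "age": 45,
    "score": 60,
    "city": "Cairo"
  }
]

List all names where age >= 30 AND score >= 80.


Checking both conditions:
  Pete (age=53, score=68) -> no
  Yara (age=28, score=50) -> no
  Diana (age=29, score=53) -> no
  Bob (age=40, score=69) -> no
  Leo (age=19, score=50) -> no
  Vic (age=63, score=93) -> YES
  Iris (age=45, score=60) -> no


ANSWER: Vic


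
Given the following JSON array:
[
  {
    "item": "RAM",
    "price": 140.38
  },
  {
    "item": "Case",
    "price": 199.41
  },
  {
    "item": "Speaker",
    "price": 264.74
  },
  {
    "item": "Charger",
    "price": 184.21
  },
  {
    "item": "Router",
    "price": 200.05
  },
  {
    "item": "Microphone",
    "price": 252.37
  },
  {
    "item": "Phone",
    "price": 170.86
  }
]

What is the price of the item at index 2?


Array index 2 -> Speaker
price = 264.74

ANSWER: 264.74


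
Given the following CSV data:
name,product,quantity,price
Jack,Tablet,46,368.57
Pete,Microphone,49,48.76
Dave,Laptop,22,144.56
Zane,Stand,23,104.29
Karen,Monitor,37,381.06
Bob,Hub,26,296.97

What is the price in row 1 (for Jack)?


Row 1: Jack
Column 'price' = 368.57

ANSWER: 368.57


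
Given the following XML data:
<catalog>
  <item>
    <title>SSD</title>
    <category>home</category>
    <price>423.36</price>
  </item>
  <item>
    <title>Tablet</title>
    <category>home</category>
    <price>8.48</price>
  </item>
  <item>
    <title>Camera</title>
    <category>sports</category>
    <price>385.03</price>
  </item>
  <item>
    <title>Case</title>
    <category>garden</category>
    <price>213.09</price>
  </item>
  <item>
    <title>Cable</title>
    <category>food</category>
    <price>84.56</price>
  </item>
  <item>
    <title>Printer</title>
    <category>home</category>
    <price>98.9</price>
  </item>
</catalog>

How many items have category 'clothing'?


Scanning <item> elements for <category>clothing</category>:
Count: 0

ANSWER: 0


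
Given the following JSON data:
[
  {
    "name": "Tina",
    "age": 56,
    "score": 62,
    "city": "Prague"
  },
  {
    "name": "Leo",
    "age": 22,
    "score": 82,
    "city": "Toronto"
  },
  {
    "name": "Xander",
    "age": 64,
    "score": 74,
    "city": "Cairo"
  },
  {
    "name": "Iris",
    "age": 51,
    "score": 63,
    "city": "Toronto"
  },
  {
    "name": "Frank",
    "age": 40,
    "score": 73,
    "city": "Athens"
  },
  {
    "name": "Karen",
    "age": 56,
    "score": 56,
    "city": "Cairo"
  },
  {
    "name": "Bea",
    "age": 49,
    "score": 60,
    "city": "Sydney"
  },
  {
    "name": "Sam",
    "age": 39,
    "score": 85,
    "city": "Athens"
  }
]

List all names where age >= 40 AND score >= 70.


Checking both conditions:
  Tina (age=56, score=62) -> no
  Leo (age=22, score=82) -> no
  Xander (age=64, score=74) -> YES
  Iris (age=51, score=63) -> no
  Frank (age=40, score=73) -> YES
  Karen (age=56, score=56) -> no
  Bea (age=49, score=60) -> no
  Sam (age=39, score=85) -> no


ANSWER: Xander, Frank


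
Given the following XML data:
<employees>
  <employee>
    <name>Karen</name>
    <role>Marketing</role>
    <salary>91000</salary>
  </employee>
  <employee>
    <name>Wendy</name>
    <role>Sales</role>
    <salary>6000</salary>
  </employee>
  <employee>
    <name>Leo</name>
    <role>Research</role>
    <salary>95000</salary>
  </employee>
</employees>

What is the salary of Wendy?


Searching for <employee> with <name>Wendy</name>
Found at position 2
<salary>6000</salary>

ANSWER: 6000


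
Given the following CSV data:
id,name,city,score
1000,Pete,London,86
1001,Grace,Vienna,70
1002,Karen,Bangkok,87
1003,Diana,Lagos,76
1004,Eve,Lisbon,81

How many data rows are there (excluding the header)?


Counting rows (excluding header):
Header: id,name,city,score
Data rows: 5

ANSWER: 5


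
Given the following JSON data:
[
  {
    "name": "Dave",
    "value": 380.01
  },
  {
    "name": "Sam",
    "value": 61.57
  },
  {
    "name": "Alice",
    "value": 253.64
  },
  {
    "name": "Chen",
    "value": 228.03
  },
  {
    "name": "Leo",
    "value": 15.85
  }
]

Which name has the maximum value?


Comparing values:
  Dave: 380.01
  Sam: 61.57
  Alice: 253.64
  Chen: 228.03
  Leo: 15.85
Maximum: Dave (380.01)

ANSWER: Dave


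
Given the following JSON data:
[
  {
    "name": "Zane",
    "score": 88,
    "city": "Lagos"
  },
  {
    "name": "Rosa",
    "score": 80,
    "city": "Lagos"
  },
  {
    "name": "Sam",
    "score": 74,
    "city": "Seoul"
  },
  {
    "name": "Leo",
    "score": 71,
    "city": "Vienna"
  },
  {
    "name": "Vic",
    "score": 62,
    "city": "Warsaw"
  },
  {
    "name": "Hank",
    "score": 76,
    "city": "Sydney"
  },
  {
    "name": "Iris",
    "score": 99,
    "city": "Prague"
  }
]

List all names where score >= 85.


Filtering records where score >= 85:
  Zane (score=88) -> YES
  Rosa (score=80) -> no
  Sam (score=74) -> no
  Leo (score=71) -> no
  Vic (score=62) -> no
  Hank (score=76) -> no
  Iris (score=99) -> YES


ANSWER: Zane, Iris


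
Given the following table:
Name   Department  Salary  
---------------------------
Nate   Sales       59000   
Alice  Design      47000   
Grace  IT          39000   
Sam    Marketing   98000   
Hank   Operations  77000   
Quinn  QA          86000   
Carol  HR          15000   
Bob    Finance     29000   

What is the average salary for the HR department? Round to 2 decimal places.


HR department members:
  Carol: 15000
Sum = 15000
Count = 1
Average = 15000 / 1 = 15000.00

ANSWER: 15000.00


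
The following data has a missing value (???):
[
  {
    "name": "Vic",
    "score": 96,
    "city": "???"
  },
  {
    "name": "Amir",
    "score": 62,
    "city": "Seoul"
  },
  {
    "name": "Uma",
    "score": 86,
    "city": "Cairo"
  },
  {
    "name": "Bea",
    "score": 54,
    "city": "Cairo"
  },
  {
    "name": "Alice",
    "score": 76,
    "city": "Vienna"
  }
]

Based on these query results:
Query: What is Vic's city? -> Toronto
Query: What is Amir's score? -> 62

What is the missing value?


The missing value is Vic's city
From query: Vic's city = Toronto

ANSWER: Toronto


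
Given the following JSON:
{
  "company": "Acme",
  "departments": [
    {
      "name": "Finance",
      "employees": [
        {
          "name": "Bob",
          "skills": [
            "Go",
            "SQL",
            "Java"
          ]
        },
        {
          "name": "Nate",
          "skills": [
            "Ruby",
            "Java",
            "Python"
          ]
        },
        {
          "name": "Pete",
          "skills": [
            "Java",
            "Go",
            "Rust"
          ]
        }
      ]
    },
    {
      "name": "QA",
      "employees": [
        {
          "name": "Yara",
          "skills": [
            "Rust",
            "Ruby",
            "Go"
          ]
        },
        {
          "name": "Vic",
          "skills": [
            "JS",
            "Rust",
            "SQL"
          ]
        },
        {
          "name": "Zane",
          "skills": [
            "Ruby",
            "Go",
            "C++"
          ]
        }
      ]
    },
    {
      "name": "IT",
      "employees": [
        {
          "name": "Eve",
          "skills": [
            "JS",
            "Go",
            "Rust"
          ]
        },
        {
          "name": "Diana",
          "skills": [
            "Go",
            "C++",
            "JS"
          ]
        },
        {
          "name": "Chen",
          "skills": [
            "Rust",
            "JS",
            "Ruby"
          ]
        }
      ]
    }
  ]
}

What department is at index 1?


Path: departments[1].name
Value: QA

ANSWER: QA


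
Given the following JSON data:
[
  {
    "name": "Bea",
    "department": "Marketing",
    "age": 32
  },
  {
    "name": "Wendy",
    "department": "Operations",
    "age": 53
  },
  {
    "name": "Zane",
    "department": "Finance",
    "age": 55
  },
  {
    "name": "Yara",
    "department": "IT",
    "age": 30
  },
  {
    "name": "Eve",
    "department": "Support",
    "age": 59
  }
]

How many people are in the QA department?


Scanning records for department = QA
  No matches found
Count: 0

ANSWER: 0


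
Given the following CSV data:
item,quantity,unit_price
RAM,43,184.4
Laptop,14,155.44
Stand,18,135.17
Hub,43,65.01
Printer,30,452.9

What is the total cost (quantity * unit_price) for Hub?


Row: Hub
quantity = 43
unit_price = 65.01
total = 43 * 65.01 = 2795.43

ANSWER: 2795.43


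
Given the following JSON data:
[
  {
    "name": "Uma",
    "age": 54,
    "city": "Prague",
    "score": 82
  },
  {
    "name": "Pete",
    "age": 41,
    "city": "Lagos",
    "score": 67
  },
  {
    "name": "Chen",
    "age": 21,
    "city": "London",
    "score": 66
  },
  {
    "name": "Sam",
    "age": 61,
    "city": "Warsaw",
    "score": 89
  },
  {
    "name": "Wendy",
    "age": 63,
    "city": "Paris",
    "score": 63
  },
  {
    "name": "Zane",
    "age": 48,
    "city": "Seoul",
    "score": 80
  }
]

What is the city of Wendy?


Looking up record where name = Wendy
Record index: 4
Field 'city' = Paris

ANSWER: Paris


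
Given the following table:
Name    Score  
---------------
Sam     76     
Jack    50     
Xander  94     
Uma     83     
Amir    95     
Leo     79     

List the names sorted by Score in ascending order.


Sorting by Score (ascending):
  Jack: 50
  Sam: 76
  Leo: 79
  Uma: 83
  Xander: 94
  Amir: 95


ANSWER: Jack, Sam, Leo, Uma, Xander, Amir


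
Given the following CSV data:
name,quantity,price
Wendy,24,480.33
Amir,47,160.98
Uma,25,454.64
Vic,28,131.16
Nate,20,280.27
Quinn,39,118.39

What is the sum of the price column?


Values in 'price' column:
  Row 1: 480.33
  Row 2: 160.98
  Row 3: 454.64
  Row 4: 131.16
  Row 5: 280.27
  Row 6: 118.39
Sum = 480.33 + 160.98 + 454.64 + 131.16 + 280.27 + 118.39 = 1625.77

ANSWER: 1625.77


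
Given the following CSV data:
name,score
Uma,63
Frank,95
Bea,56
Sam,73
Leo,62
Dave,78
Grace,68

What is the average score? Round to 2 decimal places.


Scores: 63, 95, 56, 73, 62, 78, 68
Sum = 495
Count = 7
Average = 495 / 7 = 70.71

ANSWER: 70.71


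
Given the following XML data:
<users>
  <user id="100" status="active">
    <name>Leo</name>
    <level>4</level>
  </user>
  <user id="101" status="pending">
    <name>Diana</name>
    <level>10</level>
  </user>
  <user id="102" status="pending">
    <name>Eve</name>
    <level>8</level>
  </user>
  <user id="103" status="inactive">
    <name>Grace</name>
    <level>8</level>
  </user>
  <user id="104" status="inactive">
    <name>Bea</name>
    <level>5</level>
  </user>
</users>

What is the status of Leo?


Finding user with name = Leo
user id="100" status="active"

ANSWER: active


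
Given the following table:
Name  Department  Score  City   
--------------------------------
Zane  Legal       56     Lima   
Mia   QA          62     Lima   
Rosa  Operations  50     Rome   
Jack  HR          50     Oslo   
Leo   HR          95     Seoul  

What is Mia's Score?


Row 2: Mia
Score = 62

ANSWER: 62


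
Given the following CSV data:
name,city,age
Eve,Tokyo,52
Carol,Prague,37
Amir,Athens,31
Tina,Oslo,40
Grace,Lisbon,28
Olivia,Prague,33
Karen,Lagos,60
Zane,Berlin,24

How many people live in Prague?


Scanning city column for 'Prague':
  Row 2: Carol -> MATCH
  Row 6: Olivia -> MATCH
Total matches: 2

ANSWER: 2


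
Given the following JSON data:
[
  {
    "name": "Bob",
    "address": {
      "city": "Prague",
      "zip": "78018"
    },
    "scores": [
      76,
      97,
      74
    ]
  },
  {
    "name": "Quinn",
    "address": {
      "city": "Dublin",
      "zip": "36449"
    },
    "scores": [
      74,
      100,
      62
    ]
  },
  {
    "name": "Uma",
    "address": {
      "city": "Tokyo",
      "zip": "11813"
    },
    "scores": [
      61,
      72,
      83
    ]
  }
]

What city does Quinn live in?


Path: records[1].address.city
Value: Dublin

ANSWER: Dublin


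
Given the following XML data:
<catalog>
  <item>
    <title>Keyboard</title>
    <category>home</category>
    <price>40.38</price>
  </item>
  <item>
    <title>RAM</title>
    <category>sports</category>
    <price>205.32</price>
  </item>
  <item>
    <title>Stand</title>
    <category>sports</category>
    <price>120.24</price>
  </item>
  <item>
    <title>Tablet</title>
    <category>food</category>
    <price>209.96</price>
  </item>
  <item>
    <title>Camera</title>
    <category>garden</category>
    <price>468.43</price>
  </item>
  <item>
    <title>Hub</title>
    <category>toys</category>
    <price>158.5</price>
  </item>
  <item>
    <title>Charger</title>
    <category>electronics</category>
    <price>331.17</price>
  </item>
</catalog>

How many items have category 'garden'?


Scanning <item> elements for <category>garden</category>:
  Item 5: Camera -> MATCH
Count: 1

ANSWER: 1


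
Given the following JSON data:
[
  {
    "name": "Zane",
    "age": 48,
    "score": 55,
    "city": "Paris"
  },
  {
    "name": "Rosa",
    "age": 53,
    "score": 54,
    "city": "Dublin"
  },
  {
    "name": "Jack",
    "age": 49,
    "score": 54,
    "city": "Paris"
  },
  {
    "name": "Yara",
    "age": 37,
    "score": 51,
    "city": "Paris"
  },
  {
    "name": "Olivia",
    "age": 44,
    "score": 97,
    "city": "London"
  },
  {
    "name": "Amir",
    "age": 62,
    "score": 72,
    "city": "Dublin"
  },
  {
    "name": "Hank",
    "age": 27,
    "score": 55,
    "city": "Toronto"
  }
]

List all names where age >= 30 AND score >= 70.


Checking both conditions:
  Zane (age=48, score=55) -> no
  Rosa (age=53, score=54) -> no
  Jack (age=49, score=54) -> no
  Yara (age=37, score=51) -> no
  Olivia (age=44, score=97) -> YES
  Amir (age=62, score=72) -> YES
  Hank (age=27, score=55) -> no


ANSWER: Olivia, Amir


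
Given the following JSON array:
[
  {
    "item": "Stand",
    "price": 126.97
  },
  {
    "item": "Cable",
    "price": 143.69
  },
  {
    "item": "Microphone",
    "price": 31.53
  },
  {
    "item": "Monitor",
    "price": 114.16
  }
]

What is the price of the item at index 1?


Array index 1 -> Cable
price = 143.69

ANSWER: 143.69


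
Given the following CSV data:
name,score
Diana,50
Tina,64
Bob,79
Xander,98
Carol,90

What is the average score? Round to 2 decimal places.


Scores: 50, 64, 79, 98, 90
Sum = 381
Count = 5
Average = 381 / 5 = 76.20

ANSWER: 76.20


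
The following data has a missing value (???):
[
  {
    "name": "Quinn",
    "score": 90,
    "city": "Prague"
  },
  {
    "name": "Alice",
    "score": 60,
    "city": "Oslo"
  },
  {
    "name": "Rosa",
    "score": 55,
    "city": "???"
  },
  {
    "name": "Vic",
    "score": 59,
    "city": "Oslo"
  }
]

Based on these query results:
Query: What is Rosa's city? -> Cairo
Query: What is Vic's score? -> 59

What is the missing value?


The missing value is Rosa's city
From query: Rosa's city = Cairo

ANSWER: Cairo


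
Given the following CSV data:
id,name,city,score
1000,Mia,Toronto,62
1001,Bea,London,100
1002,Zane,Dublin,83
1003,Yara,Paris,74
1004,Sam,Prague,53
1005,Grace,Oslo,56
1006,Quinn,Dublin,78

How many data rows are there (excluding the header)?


Counting rows (excluding header):
Header: id,name,city,score
Data rows: 7

ANSWER: 7


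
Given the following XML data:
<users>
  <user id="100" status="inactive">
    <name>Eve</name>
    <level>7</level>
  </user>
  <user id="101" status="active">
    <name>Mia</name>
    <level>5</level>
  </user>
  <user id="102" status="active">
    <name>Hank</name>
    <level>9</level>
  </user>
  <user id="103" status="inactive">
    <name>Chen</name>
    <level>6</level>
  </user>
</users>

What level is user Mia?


Finding user: Mia
<level>5</level>

ANSWER: 5


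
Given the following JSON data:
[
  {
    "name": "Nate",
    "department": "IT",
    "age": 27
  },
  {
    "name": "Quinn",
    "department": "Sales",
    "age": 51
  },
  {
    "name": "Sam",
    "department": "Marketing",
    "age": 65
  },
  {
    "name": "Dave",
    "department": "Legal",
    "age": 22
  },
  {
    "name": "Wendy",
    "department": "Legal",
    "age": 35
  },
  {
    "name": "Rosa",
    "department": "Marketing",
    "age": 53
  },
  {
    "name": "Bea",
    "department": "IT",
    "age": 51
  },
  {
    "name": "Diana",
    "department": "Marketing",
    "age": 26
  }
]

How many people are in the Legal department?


Scanning records for department = Legal
  Record 3: Dave
  Record 4: Wendy
Count: 2

ANSWER: 2


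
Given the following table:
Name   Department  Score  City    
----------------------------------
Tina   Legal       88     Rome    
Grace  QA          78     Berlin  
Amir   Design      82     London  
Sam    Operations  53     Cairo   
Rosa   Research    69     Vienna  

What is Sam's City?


Row 4: Sam
City = Cairo

ANSWER: Cairo


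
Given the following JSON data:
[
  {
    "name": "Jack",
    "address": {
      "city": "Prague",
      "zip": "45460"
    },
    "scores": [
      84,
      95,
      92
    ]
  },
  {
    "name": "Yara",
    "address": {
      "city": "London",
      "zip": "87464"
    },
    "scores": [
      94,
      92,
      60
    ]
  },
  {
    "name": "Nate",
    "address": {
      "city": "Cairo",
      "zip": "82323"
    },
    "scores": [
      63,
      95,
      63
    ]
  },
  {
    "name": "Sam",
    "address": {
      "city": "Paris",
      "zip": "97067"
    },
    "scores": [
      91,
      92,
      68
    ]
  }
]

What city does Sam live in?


Path: records[3].address.city
Value: Paris

ANSWER: Paris


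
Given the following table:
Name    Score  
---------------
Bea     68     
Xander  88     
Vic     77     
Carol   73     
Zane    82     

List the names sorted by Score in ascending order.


Sorting by Score (ascending):
  Bea: 68
  Carol: 73
  Vic: 77
  Zane: 82
  Xander: 88


ANSWER: Bea, Carol, Vic, Zane, Xander


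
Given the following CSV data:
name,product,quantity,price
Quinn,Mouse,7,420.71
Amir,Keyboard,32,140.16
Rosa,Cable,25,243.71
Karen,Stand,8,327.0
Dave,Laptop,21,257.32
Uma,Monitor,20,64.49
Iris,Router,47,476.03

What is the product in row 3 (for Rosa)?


Row 3: Rosa
Column 'product' = Cable

ANSWER: Cable


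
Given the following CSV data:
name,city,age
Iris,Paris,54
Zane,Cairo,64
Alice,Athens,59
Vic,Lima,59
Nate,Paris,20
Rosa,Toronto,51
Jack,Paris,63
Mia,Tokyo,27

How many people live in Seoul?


Scanning city column for 'Seoul':
Total matches: 0

ANSWER: 0


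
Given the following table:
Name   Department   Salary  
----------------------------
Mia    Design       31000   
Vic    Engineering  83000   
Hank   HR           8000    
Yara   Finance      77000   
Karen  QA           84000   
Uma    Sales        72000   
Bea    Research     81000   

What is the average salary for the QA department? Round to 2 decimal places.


QA department members:
  Karen: 84000
Sum = 84000
Count = 1
Average = 84000 / 1 = 84000.00

ANSWER: 84000.00


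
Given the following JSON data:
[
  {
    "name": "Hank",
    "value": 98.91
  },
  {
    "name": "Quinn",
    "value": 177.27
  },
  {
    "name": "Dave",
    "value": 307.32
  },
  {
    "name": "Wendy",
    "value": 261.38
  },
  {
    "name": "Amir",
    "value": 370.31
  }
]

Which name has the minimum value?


Comparing values:
  Hank: 98.91
  Quinn: 177.27
  Dave: 307.32
  Wendy: 261.38
  Amir: 370.31
Minimum: Hank (98.91)

ANSWER: Hank


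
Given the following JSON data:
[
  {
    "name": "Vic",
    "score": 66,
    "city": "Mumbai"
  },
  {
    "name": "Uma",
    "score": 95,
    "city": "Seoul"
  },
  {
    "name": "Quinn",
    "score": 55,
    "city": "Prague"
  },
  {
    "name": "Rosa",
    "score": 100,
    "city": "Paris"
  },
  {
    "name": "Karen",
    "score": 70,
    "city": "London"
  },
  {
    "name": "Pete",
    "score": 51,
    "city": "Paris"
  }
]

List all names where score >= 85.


Filtering records where score >= 85:
  Vic (score=66) -> no
  Uma (score=95) -> YES
  Quinn (score=55) -> no
  Rosa (score=100) -> YES
  Karen (score=70) -> no
  Pete (score=51) -> no


ANSWER: Uma, Rosa


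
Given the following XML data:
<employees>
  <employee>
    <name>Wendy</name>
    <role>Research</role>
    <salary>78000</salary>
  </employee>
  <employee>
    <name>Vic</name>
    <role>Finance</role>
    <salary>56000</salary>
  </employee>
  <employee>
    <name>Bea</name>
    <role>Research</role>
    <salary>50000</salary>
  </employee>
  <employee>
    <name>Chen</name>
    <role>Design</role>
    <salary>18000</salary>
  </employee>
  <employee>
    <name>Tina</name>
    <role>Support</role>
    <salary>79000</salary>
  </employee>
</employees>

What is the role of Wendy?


Searching for <employee> with <name>Wendy</name>
Found at position 1
<role>Research</role>

ANSWER: Research


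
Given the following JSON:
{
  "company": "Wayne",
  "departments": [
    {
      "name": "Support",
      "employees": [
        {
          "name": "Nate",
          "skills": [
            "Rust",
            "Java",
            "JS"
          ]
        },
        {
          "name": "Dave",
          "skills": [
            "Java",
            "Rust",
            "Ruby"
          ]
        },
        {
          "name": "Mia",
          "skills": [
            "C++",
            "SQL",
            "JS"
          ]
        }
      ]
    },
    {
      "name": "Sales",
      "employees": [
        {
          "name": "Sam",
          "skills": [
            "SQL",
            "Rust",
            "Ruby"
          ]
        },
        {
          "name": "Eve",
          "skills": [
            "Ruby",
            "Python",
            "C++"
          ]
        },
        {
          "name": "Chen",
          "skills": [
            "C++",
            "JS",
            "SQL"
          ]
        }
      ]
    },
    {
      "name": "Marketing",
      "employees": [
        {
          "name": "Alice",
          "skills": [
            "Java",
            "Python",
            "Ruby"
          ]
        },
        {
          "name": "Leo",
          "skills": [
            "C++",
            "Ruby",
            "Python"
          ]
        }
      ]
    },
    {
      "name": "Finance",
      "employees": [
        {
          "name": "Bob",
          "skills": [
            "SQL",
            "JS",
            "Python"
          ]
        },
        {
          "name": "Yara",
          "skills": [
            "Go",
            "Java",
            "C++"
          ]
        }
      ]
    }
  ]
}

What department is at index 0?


Path: departments[0].name
Value: Support

ANSWER: Support


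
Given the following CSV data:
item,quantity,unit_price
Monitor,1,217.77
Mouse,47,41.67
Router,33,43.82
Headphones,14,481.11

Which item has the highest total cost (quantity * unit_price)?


Computing row totals:
  Monitor: 217.77
  Mouse: 1958.49
  Router: 1446.06
  Headphones: 6735.54
Maximum: Headphones (6735.54)

ANSWER: Headphones


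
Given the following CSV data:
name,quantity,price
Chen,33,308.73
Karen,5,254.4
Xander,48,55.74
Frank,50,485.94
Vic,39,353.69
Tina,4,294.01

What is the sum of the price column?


Values in 'price' column:
  Row 1: 308.73
  Row 2: 254.4
  Row 3: 55.74
  Row 4: 485.94
  Row 5: 353.69
  Row 6: 294.01
Sum = 308.73 + 254.4 + 55.74 + 485.94 + 353.69 + 294.01 = 1752.51

ANSWER: 1752.51


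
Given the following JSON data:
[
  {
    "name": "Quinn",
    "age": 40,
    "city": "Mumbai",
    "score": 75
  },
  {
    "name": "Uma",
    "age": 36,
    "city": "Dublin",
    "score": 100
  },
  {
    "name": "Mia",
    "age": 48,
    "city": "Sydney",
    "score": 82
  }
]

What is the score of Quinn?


Looking up record where name = Quinn
Record index: 0
Field 'score' = 75

ANSWER: 75


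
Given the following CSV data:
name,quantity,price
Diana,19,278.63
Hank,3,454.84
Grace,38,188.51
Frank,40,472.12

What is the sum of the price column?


Values in 'price' column:
  Row 1: 278.63
  Row 2: 454.84
  Row 3: 188.51
  Row 4: 472.12
Sum = 278.63 + 454.84 + 188.51 + 472.12 = 1394.1

ANSWER: 1394.1
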